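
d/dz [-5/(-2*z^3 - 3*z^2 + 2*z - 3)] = 10*(-3*z^2 - 3*z + 1)/(2*z^3 + 3*z^2 - 2*z + 3)^2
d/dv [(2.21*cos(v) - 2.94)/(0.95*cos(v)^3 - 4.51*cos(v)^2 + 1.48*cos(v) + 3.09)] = (4.199*cos(v)^3 - 18.3461*cos(v)^2 + 26.5188*cos(v) - 11.1801)*sin(v)/(0.9025*cos(v)^6 - 8.569*cos(v)^5 + 23.1521*cos(v)^4 - 7.4786*cos(v)^3 - 25.6814*cos(v)^2 + 9.1464*cos(v) + 9.5481)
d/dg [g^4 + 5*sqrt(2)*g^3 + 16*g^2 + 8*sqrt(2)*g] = 4*g^3 + 15*sqrt(2)*g^2 + 32*g + 8*sqrt(2)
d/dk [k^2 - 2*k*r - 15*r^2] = 2*k - 2*r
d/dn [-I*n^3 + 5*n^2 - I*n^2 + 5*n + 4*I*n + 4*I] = -3*I*n^2 + 2*n*(5 - I) + 5 + 4*I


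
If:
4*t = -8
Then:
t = -2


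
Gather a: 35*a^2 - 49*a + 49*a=35*a^2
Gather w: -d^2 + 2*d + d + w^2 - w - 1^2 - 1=-d^2 + 3*d + w^2 - w - 2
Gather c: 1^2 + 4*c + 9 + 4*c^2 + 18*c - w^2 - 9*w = 4*c^2 + 22*c - w^2 - 9*w + 10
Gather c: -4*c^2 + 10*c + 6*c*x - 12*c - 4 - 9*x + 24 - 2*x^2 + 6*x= -4*c^2 + c*(6*x - 2) - 2*x^2 - 3*x + 20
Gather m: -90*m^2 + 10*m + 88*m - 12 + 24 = -90*m^2 + 98*m + 12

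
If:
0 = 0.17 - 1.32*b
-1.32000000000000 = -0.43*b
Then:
No Solution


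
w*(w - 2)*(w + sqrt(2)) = w^3 - 2*w^2 + sqrt(2)*w^2 - 2*sqrt(2)*w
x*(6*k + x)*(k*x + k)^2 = 6*k^3*x^3 + 12*k^3*x^2 + 6*k^3*x + k^2*x^4 + 2*k^2*x^3 + k^2*x^2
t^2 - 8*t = t*(t - 8)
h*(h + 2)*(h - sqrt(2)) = h^3 - sqrt(2)*h^2 + 2*h^2 - 2*sqrt(2)*h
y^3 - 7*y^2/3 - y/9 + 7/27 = (y - 7/3)*(y - 1/3)*(y + 1/3)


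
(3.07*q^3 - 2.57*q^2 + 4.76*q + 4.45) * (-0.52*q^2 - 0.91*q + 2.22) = -1.5964*q^5 - 1.4573*q^4 + 6.6789*q^3 - 12.351*q^2 + 6.5177*q + 9.879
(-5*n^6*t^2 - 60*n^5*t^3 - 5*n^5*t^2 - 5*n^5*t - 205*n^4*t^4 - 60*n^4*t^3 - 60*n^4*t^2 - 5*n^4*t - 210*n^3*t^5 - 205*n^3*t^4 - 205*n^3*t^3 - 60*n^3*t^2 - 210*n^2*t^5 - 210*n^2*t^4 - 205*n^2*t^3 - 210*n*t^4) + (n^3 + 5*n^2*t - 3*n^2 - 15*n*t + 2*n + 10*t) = -5*n^6*t^2 - 60*n^5*t^3 - 5*n^5*t^2 - 5*n^5*t - 205*n^4*t^4 - 60*n^4*t^3 - 60*n^4*t^2 - 5*n^4*t - 210*n^3*t^5 - 205*n^3*t^4 - 205*n^3*t^3 - 60*n^3*t^2 + n^3 - 210*n^2*t^5 - 210*n^2*t^4 - 205*n^2*t^3 + 5*n^2*t - 3*n^2 - 210*n*t^4 - 15*n*t + 2*n + 10*t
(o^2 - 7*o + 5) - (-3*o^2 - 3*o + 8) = 4*o^2 - 4*o - 3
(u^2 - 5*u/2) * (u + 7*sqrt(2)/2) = u^3 - 5*u^2/2 + 7*sqrt(2)*u^2/2 - 35*sqrt(2)*u/4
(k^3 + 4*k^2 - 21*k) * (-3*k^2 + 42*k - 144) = -3*k^5 + 30*k^4 + 87*k^3 - 1458*k^2 + 3024*k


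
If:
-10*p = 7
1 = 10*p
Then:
No Solution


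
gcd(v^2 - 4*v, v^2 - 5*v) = v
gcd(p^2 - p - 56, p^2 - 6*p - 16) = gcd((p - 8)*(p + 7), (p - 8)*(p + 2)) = p - 8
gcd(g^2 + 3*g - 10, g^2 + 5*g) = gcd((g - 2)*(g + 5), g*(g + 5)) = g + 5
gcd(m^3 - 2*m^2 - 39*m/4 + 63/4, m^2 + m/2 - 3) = m - 3/2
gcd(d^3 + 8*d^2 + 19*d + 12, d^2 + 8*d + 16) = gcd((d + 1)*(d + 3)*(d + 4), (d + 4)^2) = d + 4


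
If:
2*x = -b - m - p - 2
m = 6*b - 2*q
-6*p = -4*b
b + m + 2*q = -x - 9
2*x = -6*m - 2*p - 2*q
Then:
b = -62/55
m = 346/165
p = -124/165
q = -731/165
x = -61/55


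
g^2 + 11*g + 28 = (g + 4)*(g + 7)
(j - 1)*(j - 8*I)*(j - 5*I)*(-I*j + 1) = -I*j^4 - 12*j^3 + I*j^3 + 12*j^2 + 27*I*j^2 - 40*j - 27*I*j + 40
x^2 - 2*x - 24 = (x - 6)*(x + 4)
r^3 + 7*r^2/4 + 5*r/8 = r*(r + 1/2)*(r + 5/4)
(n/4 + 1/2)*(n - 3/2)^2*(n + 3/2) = n^4/4 + n^3/8 - 21*n^2/16 - 9*n/32 + 27/16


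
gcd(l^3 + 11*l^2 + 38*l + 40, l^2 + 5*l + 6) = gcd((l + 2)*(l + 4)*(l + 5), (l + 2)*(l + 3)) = l + 2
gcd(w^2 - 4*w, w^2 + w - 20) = w - 4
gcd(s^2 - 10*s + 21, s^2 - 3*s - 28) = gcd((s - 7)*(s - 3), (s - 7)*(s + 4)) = s - 7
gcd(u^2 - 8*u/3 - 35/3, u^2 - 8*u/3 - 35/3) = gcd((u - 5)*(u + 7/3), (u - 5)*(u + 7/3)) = u^2 - 8*u/3 - 35/3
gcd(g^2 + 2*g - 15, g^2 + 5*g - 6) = 1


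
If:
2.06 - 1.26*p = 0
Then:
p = 1.63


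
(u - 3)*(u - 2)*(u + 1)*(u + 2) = u^4 - 2*u^3 - 7*u^2 + 8*u + 12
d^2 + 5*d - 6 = (d - 1)*(d + 6)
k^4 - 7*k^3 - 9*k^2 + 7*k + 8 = (k - 8)*(k - 1)*(k + 1)^2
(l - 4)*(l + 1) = l^2 - 3*l - 4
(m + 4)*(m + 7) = m^2 + 11*m + 28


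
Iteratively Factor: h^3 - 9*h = (h + 3)*(h^2 - 3*h) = (h - 3)*(h + 3)*(h)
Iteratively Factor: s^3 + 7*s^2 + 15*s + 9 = (s + 3)*(s^2 + 4*s + 3) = (s + 3)^2*(s + 1)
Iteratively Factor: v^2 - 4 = (v + 2)*(v - 2)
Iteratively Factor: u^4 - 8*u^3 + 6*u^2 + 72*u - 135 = (u + 3)*(u^3 - 11*u^2 + 39*u - 45) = (u - 5)*(u + 3)*(u^2 - 6*u + 9) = (u - 5)*(u - 3)*(u + 3)*(u - 3)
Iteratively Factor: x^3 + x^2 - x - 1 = (x + 1)*(x^2 - 1) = (x + 1)^2*(x - 1)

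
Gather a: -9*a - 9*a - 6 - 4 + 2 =-18*a - 8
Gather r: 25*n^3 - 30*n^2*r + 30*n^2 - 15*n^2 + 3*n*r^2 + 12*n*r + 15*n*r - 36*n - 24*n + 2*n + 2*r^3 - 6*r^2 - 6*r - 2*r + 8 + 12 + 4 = 25*n^3 + 15*n^2 - 58*n + 2*r^3 + r^2*(3*n - 6) + r*(-30*n^2 + 27*n - 8) + 24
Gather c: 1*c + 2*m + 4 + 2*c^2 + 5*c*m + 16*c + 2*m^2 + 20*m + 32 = 2*c^2 + c*(5*m + 17) + 2*m^2 + 22*m + 36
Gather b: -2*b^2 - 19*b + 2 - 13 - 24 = -2*b^2 - 19*b - 35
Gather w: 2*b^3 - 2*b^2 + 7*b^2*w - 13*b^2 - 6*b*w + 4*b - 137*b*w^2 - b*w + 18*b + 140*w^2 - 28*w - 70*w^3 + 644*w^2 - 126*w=2*b^3 - 15*b^2 + 22*b - 70*w^3 + w^2*(784 - 137*b) + w*(7*b^2 - 7*b - 154)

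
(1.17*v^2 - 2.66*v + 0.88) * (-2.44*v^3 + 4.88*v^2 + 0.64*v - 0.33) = -2.8548*v^5 + 12.2*v^4 - 14.3792*v^3 + 2.2059*v^2 + 1.441*v - 0.2904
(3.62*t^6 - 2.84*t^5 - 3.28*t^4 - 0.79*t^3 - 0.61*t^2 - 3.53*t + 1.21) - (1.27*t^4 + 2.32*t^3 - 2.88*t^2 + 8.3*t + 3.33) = 3.62*t^6 - 2.84*t^5 - 4.55*t^4 - 3.11*t^3 + 2.27*t^2 - 11.83*t - 2.12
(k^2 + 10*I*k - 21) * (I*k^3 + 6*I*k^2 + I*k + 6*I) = I*k^5 - 10*k^4 + 6*I*k^4 - 60*k^3 - 20*I*k^3 - 10*k^2 - 120*I*k^2 - 60*k - 21*I*k - 126*I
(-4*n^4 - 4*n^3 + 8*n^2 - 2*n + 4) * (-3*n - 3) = 12*n^5 + 24*n^4 - 12*n^3 - 18*n^2 - 6*n - 12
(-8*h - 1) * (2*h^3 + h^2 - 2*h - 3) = -16*h^4 - 10*h^3 + 15*h^2 + 26*h + 3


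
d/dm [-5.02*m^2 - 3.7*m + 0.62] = -10.04*m - 3.7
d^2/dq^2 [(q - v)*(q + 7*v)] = 2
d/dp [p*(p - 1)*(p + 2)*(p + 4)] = 4*p^3 + 15*p^2 + 4*p - 8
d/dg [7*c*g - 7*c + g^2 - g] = 7*c + 2*g - 1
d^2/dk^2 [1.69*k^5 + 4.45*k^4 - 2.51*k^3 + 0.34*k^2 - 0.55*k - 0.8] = 33.8*k^3 + 53.4*k^2 - 15.06*k + 0.68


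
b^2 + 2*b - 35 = (b - 5)*(b + 7)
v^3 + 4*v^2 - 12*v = v*(v - 2)*(v + 6)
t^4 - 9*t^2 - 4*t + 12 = (t - 3)*(t - 1)*(t + 2)^2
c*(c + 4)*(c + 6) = c^3 + 10*c^2 + 24*c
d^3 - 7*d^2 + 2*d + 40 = (d - 5)*(d - 4)*(d + 2)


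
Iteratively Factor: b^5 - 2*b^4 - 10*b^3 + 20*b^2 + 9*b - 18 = (b - 1)*(b^4 - b^3 - 11*b^2 + 9*b + 18) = (b - 1)*(b + 3)*(b^3 - 4*b^2 + b + 6) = (b - 3)*(b - 1)*(b + 3)*(b^2 - b - 2) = (b - 3)*(b - 1)*(b + 1)*(b + 3)*(b - 2)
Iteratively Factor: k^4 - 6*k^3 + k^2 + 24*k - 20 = (k - 2)*(k^3 - 4*k^2 - 7*k + 10) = (k - 5)*(k - 2)*(k^2 + k - 2) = (k - 5)*(k - 2)*(k + 2)*(k - 1)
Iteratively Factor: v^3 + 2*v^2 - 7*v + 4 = (v - 1)*(v^2 + 3*v - 4) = (v - 1)*(v + 4)*(v - 1)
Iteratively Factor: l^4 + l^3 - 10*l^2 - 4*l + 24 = (l + 2)*(l^3 - l^2 - 8*l + 12) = (l - 2)*(l + 2)*(l^2 + l - 6) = (l - 2)*(l + 2)*(l + 3)*(l - 2)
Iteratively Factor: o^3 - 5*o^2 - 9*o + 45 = (o - 5)*(o^2 - 9) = (o - 5)*(o - 3)*(o + 3)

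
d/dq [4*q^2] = 8*q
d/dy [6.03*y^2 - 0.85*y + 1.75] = 12.06*y - 0.85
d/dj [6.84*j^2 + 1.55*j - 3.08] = 13.68*j + 1.55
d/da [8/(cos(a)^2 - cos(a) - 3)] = 8*(2*cos(a) - 1)*sin(a)/(sin(a)^2 + cos(a) + 2)^2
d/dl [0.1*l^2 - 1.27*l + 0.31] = 0.2*l - 1.27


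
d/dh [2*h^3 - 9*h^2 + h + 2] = 6*h^2 - 18*h + 1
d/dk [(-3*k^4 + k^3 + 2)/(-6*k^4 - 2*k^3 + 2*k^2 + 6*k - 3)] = (12*k^6 - 12*k^5 - 52*k^4 + 96*k^3 + 3*k^2 - 8*k - 12)/(36*k^8 + 24*k^7 - 20*k^6 - 80*k^5 + 16*k^4 + 36*k^3 + 24*k^2 - 36*k + 9)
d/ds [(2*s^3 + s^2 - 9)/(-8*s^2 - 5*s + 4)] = (-16*s^4 - 20*s^3 + 19*s^2 - 136*s - 45)/(64*s^4 + 80*s^3 - 39*s^2 - 40*s + 16)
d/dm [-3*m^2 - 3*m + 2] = -6*m - 3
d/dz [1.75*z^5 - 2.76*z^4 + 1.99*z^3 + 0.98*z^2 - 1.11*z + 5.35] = 8.75*z^4 - 11.04*z^3 + 5.97*z^2 + 1.96*z - 1.11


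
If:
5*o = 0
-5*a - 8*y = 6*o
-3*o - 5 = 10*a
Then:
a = -1/2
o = 0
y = 5/16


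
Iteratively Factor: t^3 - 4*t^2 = (t)*(t^2 - 4*t) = t*(t - 4)*(t)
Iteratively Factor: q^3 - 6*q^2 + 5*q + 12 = (q - 4)*(q^2 - 2*q - 3) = (q - 4)*(q + 1)*(q - 3)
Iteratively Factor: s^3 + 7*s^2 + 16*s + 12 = (s + 2)*(s^2 + 5*s + 6) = (s + 2)^2*(s + 3)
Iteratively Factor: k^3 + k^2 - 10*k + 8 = (k - 1)*(k^2 + 2*k - 8) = (k - 1)*(k + 4)*(k - 2)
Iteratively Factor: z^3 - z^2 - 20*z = (z)*(z^2 - z - 20) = z*(z + 4)*(z - 5)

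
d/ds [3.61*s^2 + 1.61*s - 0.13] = 7.22*s + 1.61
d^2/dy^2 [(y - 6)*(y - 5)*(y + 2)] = 6*y - 18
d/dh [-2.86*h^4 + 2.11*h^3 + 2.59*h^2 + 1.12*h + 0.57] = -11.44*h^3 + 6.33*h^2 + 5.18*h + 1.12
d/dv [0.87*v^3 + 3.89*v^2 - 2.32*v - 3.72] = 2.61*v^2 + 7.78*v - 2.32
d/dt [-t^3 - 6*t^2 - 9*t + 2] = -3*t^2 - 12*t - 9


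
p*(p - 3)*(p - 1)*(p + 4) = p^4 - 13*p^2 + 12*p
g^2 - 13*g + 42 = (g - 7)*(g - 6)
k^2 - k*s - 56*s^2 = (k - 8*s)*(k + 7*s)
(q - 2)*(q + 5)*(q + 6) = q^3 + 9*q^2 + 8*q - 60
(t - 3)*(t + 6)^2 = t^3 + 9*t^2 - 108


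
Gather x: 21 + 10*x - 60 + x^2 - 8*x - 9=x^2 + 2*x - 48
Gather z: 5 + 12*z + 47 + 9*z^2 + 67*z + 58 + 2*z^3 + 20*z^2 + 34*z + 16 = 2*z^3 + 29*z^2 + 113*z + 126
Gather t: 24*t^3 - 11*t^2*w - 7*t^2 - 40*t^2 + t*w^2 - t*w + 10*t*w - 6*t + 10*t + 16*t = 24*t^3 + t^2*(-11*w - 47) + t*(w^2 + 9*w + 20)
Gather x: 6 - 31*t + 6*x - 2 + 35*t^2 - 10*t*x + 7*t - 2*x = 35*t^2 - 24*t + x*(4 - 10*t) + 4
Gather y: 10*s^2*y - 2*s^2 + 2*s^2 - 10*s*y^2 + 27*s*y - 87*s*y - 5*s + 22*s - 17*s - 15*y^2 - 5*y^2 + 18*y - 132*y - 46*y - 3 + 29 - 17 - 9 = y^2*(-10*s - 20) + y*(10*s^2 - 60*s - 160)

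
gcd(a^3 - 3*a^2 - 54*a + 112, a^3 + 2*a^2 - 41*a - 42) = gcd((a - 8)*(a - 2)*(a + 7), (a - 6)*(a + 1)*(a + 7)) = a + 7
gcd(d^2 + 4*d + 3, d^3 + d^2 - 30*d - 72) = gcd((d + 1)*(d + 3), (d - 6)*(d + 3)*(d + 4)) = d + 3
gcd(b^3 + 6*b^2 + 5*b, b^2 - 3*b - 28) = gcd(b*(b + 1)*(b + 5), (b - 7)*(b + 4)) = 1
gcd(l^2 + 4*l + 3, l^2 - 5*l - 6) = l + 1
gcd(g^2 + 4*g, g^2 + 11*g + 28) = g + 4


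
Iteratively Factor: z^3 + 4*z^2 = (z)*(z^2 + 4*z) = z*(z + 4)*(z)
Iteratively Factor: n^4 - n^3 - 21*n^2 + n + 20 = (n + 1)*(n^3 - 2*n^2 - 19*n + 20) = (n + 1)*(n + 4)*(n^2 - 6*n + 5) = (n - 5)*(n + 1)*(n + 4)*(n - 1)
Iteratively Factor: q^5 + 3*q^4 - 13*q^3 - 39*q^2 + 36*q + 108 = (q - 2)*(q^4 + 5*q^3 - 3*q^2 - 45*q - 54) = (q - 2)*(q + 3)*(q^3 + 2*q^2 - 9*q - 18) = (q - 2)*(q + 2)*(q + 3)*(q^2 - 9) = (q - 3)*(q - 2)*(q + 2)*(q + 3)*(q + 3)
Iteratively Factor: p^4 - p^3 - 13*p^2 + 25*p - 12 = (p - 1)*(p^3 - 13*p + 12) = (p - 1)^2*(p^2 + p - 12) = (p - 3)*(p - 1)^2*(p + 4)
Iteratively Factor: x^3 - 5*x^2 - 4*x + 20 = (x + 2)*(x^2 - 7*x + 10) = (x - 5)*(x + 2)*(x - 2)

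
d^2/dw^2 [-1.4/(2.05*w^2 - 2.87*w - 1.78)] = (-11.767*w^2 + 16.4738*w + 1.4*(4.1*w - 2.87)*(8.2*w - 5.74) + 10.2172)/(-2.05*w^2 + 2.87*w + 1.78)^3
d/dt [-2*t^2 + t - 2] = 1 - 4*t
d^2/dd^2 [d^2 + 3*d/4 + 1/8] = 2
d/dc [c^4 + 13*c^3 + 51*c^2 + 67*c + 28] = 4*c^3 + 39*c^2 + 102*c + 67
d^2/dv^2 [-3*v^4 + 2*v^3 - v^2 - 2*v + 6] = -36*v^2 + 12*v - 2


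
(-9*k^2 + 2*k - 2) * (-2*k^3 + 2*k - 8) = 18*k^5 - 4*k^4 - 14*k^3 + 76*k^2 - 20*k + 16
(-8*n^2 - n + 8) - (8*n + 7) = -8*n^2 - 9*n + 1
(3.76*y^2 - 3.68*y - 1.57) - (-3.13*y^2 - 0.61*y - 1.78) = 6.89*y^2 - 3.07*y + 0.21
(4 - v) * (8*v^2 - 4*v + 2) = -8*v^3 + 36*v^2 - 18*v + 8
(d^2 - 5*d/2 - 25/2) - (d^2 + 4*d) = -13*d/2 - 25/2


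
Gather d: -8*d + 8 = 8 - 8*d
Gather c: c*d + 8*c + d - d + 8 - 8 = c*(d + 8)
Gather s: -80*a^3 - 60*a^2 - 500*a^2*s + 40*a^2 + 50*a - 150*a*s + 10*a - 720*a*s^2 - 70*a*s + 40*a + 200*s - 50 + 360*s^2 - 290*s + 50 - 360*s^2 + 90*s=-80*a^3 - 20*a^2 - 720*a*s^2 + 100*a + s*(-500*a^2 - 220*a)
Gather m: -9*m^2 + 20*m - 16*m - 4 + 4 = -9*m^2 + 4*m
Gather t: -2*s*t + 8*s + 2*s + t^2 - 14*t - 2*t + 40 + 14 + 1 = 10*s + t^2 + t*(-2*s - 16) + 55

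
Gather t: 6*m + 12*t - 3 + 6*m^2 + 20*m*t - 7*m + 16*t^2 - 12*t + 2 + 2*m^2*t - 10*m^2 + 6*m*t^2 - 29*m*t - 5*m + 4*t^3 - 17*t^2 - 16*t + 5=-4*m^2 - 6*m + 4*t^3 + t^2*(6*m - 1) + t*(2*m^2 - 9*m - 16) + 4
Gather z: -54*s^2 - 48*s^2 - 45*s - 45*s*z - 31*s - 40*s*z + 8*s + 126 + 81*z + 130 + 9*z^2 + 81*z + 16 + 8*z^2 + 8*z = -102*s^2 - 68*s + 17*z^2 + z*(170 - 85*s) + 272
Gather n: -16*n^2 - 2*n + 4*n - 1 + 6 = -16*n^2 + 2*n + 5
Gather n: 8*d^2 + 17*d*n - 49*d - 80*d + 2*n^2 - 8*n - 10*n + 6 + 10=8*d^2 - 129*d + 2*n^2 + n*(17*d - 18) + 16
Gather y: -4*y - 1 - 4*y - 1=-8*y - 2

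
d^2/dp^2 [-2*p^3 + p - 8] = -12*p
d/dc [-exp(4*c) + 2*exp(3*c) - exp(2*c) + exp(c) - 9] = (-4*exp(3*c) + 6*exp(2*c) - 2*exp(c) + 1)*exp(c)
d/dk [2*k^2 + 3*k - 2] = 4*k + 3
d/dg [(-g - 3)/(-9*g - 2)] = -25/(9*g + 2)^2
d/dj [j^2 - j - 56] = 2*j - 1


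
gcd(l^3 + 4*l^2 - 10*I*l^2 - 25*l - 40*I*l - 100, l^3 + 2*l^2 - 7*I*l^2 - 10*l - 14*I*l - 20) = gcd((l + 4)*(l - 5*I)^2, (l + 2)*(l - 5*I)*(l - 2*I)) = l - 5*I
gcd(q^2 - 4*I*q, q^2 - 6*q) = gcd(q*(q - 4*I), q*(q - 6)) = q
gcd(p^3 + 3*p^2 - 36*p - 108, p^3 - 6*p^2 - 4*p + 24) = p - 6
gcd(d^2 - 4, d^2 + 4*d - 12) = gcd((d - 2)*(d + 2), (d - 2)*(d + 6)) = d - 2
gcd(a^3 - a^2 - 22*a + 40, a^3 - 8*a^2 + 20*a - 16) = a^2 - 6*a + 8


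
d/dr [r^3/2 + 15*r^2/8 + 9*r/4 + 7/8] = 3*r^2/2 + 15*r/4 + 9/4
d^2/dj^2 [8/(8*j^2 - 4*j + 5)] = 128*(-8*j^2 + 4*j + 2*(4*j - 1)^2 - 5)/(8*j^2 - 4*j + 5)^3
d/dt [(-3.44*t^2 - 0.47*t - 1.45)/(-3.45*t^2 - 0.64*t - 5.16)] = (0.580100000000001*t^2 + 25.4958*t + 1.4972)/(11.9025*t^4 + 4.416*t^3 + 36.0136*t^2 + 6.6048*t + 26.6256)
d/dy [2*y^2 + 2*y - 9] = 4*y + 2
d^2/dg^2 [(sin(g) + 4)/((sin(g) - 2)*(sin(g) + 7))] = (-sin(g)^5 - 11*sin(g)^4 - 142*sin(g)^3 - 370*sin(g)^2 - 272*sin(g) + 452)/((sin(g) - 2)^3*(sin(g) + 7)^3)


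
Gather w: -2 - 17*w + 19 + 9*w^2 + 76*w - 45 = 9*w^2 + 59*w - 28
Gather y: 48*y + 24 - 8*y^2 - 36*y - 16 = -8*y^2 + 12*y + 8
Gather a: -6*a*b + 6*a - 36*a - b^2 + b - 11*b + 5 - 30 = a*(-6*b - 30) - b^2 - 10*b - 25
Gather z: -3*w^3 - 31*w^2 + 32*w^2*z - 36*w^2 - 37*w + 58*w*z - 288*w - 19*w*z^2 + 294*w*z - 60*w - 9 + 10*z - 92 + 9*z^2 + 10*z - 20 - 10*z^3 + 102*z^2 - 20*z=-3*w^3 - 67*w^2 - 385*w - 10*z^3 + z^2*(111 - 19*w) + z*(32*w^2 + 352*w) - 121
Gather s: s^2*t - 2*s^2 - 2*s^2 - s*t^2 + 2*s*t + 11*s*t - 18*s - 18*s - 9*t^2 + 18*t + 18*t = s^2*(t - 4) + s*(-t^2 + 13*t - 36) - 9*t^2 + 36*t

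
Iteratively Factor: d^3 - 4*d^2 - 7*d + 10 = (d - 5)*(d^2 + d - 2) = (d - 5)*(d - 1)*(d + 2)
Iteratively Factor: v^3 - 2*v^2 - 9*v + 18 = (v + 3)*(v^2 - 5*v + 6) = (v - 2)*(v + 3)*(v - 3)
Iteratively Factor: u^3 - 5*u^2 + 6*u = (u)*(u^2 - 5*u + 6) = u*(u - 3)*(u - 2)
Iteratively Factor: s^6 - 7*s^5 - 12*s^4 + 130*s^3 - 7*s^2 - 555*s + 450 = (s - 2)*(s^5 - 5*s^4 - 22*s^3 + 86*s^2 + 165*s - 225) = (s - 2)*(s + 3)*(s^4 - 8*s^3 + 2*s^2 + 80*s - 75) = (s - 2)*(s + 3)^2*(s^3 - 11*s^2 + 35*s - 25) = (s - 5)*(s - 2)*(s + 3)^2*(s^2 - 6*s + 5) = (s - 5)*(s - 2)*(s - 1)*(s + 3)^2*(s - 5)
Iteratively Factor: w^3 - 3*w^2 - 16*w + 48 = (w - 4)*(w^2 + w - 12) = (w - 4)*(w + 4)*(w - 3)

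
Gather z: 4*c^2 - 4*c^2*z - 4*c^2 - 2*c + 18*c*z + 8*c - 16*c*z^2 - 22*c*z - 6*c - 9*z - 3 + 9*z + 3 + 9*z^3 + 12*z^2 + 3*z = 9*z^3 + z^2*(12 - 16*c) + z*(-4*c^2 - 4*c + 3)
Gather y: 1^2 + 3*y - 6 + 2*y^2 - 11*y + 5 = 2*y^2 - 8*y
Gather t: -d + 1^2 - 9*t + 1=-d - 9*t + 2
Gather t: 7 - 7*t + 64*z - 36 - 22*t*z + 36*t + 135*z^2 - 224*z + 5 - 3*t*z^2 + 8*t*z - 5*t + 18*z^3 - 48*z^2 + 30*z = t*(-3*z^2 - 14*z + 24) + 18*z^3 + 87*z^2 - 130*z - 24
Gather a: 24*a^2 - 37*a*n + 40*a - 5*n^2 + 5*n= 24*a^2 + a*(40 - 37*n) - 5*n^2 + 5*n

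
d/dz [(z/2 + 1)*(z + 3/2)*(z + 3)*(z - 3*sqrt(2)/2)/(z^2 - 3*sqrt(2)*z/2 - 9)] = (8*z^5 - 24*sqrt(2)*z^4 + 26*z^4 - 78*sqrt(2)*z^3 - 108*z^3 - 621*z^2 + 162*sqrt(2)*z^2 - 972*z + 810*sqrt(2)*z - 486 + 729*sqrt(2))/(4*(2*z^4 - 6*sqrt(2)*z^3 - 27*z^2 + 54*sqrt(2)*z + 162))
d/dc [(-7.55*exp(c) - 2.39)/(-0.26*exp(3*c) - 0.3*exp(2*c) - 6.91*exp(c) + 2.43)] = (-(7.55*exp(c) + 2.39)*(0.78*exp(2*c) + 0.6*exp(c) + 6.91) + 1.963*exp(3*c) + 2.265*exp(2*c) + 52.1705*exp(c) - 18.3465)*exp(c)/(0.26*exp(3*c) + 0.3*exp(2*c) + 6.91*exp(c) - 2.43)^2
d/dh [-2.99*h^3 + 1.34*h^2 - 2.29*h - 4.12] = -8.97*h^2 + 2.68*h - 2.29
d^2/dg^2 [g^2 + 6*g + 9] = 2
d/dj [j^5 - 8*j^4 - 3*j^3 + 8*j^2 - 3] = j*(5*j^3 - 32*j^2 - 9*j + 16)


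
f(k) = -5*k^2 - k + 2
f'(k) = -10*k - 1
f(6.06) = -187.68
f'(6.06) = -61.60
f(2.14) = -23.04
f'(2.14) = -22.40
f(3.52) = -63.47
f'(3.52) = -36.20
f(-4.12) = -78.75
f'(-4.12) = 40.20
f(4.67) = -111.71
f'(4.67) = -47.70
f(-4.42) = -91.26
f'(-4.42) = 43.20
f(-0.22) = 1.98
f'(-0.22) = 1.20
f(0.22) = 1.54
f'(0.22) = -3.20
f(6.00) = -184.00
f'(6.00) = -61.00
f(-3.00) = -40.00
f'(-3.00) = 29.00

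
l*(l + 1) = l^2 + l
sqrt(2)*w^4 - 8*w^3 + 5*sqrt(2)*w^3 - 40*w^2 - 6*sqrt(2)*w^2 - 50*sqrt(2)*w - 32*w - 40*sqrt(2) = (w + 4)*(w - 5*sqrt(2))*(w + sqrt(2))*(sqrt(2)*w + sqrt(2))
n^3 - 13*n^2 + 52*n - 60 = (n - 6)*(n - 5)*(n - 2)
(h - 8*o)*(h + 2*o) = h^2 - 6*h*o - 16*o^2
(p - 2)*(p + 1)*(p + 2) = p^3 + p^2 - 4*p - 4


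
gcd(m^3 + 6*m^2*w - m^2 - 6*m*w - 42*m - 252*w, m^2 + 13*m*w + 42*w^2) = m + 6*w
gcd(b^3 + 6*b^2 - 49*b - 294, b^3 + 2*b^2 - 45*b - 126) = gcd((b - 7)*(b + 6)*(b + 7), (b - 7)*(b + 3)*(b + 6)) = b^2 - b - 42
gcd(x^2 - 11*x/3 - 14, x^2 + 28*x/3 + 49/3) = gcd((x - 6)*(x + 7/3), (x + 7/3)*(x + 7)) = x + 7/3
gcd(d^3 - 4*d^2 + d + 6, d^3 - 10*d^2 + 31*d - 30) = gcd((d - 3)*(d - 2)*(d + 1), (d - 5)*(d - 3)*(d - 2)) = d^2 - 5*d + 6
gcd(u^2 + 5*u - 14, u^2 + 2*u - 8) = u - 2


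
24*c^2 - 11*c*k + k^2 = (-8*c + k)*(-3*c + k)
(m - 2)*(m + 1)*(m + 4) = m^3 + 3*m^2 - 6*m - 8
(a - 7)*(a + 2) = a^2 - 5*a - 14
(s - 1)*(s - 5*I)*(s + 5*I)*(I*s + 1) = I*s^4 + s^3 - I*s^3 - s^2 + 25*I*s^2 + 25*s - 25*I*s - 25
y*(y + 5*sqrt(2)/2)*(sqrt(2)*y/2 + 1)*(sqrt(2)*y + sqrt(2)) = y^4 + y^3 + 7*sqrt(2)*y^3/2 + 7*sqrt(2)*y^2/2 + 5*y^2 + 5*y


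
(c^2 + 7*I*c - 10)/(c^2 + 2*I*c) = (c + 5*I)/c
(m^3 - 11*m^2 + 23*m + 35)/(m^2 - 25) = (m^2 - 6*m - 7)/(m + 5)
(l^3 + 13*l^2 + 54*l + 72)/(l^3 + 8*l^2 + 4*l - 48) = (l + 3)/(l - 2)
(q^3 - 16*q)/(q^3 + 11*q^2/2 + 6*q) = 2*(q - 4)/(2*q + 3)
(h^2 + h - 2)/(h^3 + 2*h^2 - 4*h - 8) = (h - 1)/(h^2 - 4)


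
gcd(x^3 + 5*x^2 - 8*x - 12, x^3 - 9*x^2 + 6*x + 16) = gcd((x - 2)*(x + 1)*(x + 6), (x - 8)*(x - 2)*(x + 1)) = x^2 - x - 2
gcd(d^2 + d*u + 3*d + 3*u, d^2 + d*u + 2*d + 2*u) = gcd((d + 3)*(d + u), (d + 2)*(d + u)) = d + u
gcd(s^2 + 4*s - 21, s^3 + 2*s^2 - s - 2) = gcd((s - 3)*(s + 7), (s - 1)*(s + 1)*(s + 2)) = 1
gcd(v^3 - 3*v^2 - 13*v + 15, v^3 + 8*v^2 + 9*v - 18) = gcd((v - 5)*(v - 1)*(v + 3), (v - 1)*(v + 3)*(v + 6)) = v^2 + 2*v - 3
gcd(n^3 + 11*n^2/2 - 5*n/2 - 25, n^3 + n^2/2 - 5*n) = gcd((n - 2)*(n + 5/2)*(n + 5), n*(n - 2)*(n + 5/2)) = n^2 + n/2 - 5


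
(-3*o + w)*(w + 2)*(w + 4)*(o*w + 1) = -3*o^2*w^3 - 18*o^2*w^2 - 24*o^2*w + o*w^4 + 6*o*w^3 + 5*o*w^2 - 18*o*w - 24*o + w^3 + 6*w^2 + 8*w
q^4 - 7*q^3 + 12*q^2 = q^2*(q - 4)*(q - 3)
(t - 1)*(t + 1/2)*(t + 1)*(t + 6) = t^4 + 13*t^3/2 + 2*t^2 - 13*t/2 - 3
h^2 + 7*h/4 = h*(h + 7/4)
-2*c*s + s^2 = s*(-2*c + s)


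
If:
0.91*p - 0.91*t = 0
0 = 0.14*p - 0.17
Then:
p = 1.21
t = 1.21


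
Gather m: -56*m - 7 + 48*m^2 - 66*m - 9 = 48*m^2 - 122*m - 16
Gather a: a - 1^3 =a - 1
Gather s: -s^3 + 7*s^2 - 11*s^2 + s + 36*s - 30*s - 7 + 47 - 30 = -s^3 - 4*s^2 + 7*s + 10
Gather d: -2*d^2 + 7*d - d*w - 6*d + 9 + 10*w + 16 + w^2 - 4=-2*d^2 + d*(1 - w) + w^2 + 10*w + 21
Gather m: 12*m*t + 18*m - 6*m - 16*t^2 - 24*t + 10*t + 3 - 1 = m*(12*t + 12) - 16*t^2 - 14*t + 2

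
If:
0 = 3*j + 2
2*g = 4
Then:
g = 2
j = -2/3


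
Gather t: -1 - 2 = -3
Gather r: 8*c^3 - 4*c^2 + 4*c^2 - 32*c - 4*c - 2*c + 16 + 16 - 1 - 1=8*c^3 - 38*c + 30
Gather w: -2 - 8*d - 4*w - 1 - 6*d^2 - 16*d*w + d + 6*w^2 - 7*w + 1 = -6*d^2 - 7*d + 6*w^2 + w*(-16*d - 11) - 2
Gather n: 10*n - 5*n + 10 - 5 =5*n + 5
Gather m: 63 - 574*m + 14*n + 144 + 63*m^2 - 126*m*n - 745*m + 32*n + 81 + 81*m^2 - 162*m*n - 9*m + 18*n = 144*m^2 + m*(-288*n - 1328) + 64*n + 288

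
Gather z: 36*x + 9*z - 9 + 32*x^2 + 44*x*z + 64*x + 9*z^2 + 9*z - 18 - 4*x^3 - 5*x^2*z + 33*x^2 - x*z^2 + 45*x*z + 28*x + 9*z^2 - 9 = -4*x^3 + 65*x^2 + 128*x + z^2*(18 - x) + z*(-5*x^2 + 89*x + 18) - 36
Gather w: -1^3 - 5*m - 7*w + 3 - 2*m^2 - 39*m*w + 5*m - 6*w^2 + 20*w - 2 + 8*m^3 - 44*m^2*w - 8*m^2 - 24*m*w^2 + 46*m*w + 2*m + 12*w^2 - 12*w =8*m^3 - 10*m^2 + 2*m + w^2*(6 - 24*m) + w*(-44*m^2 + 7*m + 1)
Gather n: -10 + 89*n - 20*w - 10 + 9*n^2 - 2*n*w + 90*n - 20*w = 9*n^2 + n*(179 - 2*w) - 40*w - 20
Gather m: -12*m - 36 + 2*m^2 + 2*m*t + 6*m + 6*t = 2*m^2 + m*(2*t - 6) + 6*t - 36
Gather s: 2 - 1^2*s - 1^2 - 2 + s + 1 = 0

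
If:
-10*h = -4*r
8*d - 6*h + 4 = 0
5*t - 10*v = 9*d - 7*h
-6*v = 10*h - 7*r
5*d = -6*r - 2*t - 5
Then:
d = -247/473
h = -14/473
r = -35/473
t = -460/473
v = -35/946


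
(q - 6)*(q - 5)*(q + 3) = q^3 - 8*q^2 - 3*q + 90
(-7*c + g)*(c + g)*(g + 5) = -7*c^2*g - 35*c^2 - 6*c*g^2 - 30*c*g + g^3 + 5*g^2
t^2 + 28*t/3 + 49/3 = (t + 7/3)*(t + 7)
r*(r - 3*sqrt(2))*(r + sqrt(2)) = r^3 - 2*sqrt(2)*r^2 - 6*r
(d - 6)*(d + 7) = d^2 + d - 42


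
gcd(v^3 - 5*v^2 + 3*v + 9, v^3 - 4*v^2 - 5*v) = v + 1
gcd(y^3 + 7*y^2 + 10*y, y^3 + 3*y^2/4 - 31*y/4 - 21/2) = y + 2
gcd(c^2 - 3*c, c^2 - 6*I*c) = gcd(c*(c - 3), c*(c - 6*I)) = c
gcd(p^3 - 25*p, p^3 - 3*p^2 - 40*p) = p^2 + 5*p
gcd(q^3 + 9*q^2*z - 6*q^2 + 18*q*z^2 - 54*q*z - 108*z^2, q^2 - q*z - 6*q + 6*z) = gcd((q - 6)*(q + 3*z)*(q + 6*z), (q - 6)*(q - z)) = q - 6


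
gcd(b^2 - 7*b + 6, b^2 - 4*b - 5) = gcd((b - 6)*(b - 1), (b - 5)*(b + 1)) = 1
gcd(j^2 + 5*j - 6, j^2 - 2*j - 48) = j + 6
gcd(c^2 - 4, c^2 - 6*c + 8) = c - 2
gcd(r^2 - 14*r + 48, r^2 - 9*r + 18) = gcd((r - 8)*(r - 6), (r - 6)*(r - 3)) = r - 6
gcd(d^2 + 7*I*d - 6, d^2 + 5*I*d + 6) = d + 6*I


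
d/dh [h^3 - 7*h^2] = h*(3*h - 14)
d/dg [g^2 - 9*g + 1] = 2*g - 9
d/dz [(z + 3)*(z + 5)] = 2*z + 8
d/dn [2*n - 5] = 2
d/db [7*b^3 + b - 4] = 21*b^2 + 1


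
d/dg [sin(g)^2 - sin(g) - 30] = sin(2*g) - cos(g)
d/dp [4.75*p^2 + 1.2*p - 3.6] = 9.5*p + 1.2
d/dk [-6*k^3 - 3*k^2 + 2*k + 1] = -18*k^2 - 6*k + 2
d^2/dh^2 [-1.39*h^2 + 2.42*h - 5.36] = -2.78000000000000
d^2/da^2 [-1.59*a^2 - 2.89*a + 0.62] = -3.18000000000000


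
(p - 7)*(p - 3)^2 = p^3 - 13*p^2 + 51*p - 63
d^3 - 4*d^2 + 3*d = d*(d - 3)*(d - 1)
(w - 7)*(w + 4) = w^2 - 3*w - 28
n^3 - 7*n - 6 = (n - 3)*(n + 1)*(n + 2)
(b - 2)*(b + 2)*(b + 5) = b^3 + 5*b^2 - 4*b - 20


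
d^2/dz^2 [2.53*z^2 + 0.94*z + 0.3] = 5.06000000000000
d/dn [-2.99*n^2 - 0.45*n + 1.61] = -5.98*n - 0.45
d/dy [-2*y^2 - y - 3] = -4*y - 1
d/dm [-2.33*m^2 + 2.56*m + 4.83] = 2.56 - 4.66*m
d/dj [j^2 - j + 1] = 2*j - 1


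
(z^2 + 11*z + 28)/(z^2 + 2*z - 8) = (z + 7)/(z - 2)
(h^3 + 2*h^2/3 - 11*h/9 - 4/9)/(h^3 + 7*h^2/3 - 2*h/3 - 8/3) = (h + 1/3)/(h + 2)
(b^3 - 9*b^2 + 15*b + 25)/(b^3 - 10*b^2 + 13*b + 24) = (b^2 - 10*b + 25)/(b^2 - 11*b + 24)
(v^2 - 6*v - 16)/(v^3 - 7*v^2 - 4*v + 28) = (v - 8)/(v^2 - 9*v + 14)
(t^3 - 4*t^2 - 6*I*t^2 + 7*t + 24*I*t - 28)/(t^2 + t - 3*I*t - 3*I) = (t^3 + t^2*(-4 - 6*I) + t*(7 + 24*I) - 28)/(t^2 + t*(1 - 3*I) - 3*I)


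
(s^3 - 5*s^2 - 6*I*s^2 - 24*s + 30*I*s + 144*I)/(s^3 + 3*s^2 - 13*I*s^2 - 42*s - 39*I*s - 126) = (s - 8)/(s - 7*I)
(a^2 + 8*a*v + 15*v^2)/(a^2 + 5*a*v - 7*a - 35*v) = (a + 3*v)/(a - 7)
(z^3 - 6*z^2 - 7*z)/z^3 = 1 - 6/z - 7/z^2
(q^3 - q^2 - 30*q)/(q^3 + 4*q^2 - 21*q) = (q^2 - q - 30)/(q^2 + 4*q - 21)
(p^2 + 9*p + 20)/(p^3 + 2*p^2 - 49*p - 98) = (p^2 + 9*p + 20)/(p^3 + 2*p^2 - 49*p - 98)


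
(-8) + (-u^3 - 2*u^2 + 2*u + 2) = -u^3 - 2*u^2 + 2*u - 6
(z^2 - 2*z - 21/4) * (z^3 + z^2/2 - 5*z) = z^5 - 3*z^4/2 - 45*z^3/4 + 59*z^2/8 + 105*z/4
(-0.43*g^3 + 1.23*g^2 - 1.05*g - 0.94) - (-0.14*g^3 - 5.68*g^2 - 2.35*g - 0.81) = -0.29*g^3 + 6.91*g^2 + 1.3*g - 0.13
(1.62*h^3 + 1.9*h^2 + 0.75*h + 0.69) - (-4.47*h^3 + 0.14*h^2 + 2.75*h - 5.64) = 6.09*h^3 + 1.76*h^2 - 2.0*h + 6.33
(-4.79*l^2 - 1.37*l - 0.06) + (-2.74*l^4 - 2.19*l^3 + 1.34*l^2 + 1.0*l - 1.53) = -2.74*l^4 - 2.19*l^3 - 3.45*l^2 - 0.37*l - 1.59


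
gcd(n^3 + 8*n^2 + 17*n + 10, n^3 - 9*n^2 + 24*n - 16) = 1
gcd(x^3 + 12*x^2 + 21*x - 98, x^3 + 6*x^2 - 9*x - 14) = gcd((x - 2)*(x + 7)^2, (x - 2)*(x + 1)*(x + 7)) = x^2 + 5*x - 14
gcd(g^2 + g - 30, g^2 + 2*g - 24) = g + 6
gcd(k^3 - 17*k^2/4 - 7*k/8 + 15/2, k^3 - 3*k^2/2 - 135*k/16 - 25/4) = k^2 - 11*k/4 - 5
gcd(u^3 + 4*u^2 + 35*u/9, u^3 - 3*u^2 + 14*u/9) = u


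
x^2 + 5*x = x*(x + 5)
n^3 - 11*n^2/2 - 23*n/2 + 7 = (n - 7)*(n - 1/2)*(n + 2)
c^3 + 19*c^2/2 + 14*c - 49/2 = (c - 1)*(c + 7/2)*(c + 7)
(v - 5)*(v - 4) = v^2 - 9*v + 20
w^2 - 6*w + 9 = (w - 3)^2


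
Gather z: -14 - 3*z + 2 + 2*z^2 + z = 2*z^2 - 2*z - 12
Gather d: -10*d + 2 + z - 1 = -10*d + z + 1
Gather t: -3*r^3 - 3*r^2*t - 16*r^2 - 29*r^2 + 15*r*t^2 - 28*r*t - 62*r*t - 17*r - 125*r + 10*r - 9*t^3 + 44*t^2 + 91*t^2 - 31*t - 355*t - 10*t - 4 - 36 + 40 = -3*r^3 - 45*r^2 - 132*r - 9*t^3 + t^2*(15*r + 135) + t*(-3*r^2 - 90*r - 396)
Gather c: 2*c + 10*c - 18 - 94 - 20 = 12*c - 132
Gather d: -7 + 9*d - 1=9*d - 8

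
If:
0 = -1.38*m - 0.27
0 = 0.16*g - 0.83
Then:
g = 5.19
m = -0.20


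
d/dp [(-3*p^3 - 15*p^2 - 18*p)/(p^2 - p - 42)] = 3*(-p^4 + 2*p^3 + 137*p^2 + 420*p + 252)/(p^4 - 2*p^3 - 83*p^2 + 84*p + 1764)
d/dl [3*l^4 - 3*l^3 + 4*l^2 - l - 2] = 12*l^3 - 9*l^2 + 8*l - 1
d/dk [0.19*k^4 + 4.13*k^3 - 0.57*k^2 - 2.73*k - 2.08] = 0.76*k^3 + 12.39*k^2 - 1.14*k - 2.73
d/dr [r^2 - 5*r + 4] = 2*r - 5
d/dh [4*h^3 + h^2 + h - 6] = 12*h^2 + 2*h + 1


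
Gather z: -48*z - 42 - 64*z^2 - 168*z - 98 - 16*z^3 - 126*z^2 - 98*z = -16*z^3 - 190*z^2 - 314*z - 140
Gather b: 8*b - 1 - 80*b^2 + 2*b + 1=-80*b^2 + 10*b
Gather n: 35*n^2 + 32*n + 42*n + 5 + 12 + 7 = 35*n^2 + 74*n + 24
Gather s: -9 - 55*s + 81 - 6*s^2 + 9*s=-6*s^2 - 46*s + 72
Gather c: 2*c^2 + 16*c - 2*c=2*c^2 + 14*c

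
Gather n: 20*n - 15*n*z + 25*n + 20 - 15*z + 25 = n*(45 - 15*z) - 15*z + 45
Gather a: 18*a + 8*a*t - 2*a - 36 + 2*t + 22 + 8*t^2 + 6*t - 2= a*(8*t + 16) + 8*t^2 + 8*t - 16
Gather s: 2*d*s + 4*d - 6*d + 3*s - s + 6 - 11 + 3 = -2*d + s*(2*d + 2) - 2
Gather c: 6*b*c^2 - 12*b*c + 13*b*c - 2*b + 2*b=6*b*c^2 + b*c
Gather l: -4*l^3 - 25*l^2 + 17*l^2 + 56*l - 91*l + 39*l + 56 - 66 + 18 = -4*l^3 - 8*l^2 + 4*l + 8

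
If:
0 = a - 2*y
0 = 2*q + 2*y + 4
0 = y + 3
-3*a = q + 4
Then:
No Solution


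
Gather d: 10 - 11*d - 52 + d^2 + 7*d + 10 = d^2 - 4*d - 32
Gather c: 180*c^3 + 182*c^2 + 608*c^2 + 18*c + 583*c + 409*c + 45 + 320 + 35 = 180*c^3 + 790*c^2 + 1010*c + 400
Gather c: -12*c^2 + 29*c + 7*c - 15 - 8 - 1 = -12*c^2 + 36*c - 24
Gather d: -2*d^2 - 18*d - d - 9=-2*d^2 - 19*d - 9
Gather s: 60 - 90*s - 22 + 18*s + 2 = 40 - 72*s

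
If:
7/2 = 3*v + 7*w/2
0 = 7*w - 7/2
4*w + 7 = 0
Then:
No Solution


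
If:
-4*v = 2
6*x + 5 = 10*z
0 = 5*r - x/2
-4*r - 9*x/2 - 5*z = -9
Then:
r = 13/158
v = -1/2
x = 65/79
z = 157/158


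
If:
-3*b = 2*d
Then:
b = -2*d/3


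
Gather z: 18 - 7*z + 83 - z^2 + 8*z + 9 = -z^2 + z + 110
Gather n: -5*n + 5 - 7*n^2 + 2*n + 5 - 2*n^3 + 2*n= -2*n^3 - 7*n^2 - n + 10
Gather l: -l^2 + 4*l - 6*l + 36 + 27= -l^2 - 2*l + 63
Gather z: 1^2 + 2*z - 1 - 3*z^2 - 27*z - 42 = -3*z^2 - 25*z - 42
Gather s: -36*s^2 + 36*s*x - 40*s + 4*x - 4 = -36*s^2 + s*(36*x - 40) + 4*x - 4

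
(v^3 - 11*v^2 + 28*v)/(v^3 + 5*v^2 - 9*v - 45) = v*(v^2 - 11*v + 28)/(v^3 + 5*v^2 - 9*v - 45)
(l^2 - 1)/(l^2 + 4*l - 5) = (l + 1)/(l + 5)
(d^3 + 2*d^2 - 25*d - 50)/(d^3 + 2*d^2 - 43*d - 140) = (d^2 - 3*d - 10)/(d^2 - 3*d - 28)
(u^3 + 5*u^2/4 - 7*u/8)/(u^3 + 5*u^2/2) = (8*u^2 + 10*u - 7)/(4*u*(2*u + 5))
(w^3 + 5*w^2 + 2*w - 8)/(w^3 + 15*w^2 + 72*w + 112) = (w^2 + w - 2)/(w^2 + 11*w + 28)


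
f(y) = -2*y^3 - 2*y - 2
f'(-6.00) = -218.00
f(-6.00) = 442.00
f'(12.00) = -866.00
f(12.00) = -3482.00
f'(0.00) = -2.00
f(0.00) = -2.00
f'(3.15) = -61.54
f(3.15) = -70.81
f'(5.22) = -165.49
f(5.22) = -296.91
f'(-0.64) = -4.46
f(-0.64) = -0.20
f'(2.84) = -50.39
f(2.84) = -53.49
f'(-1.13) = -9.66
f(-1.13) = 3.15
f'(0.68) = -4.77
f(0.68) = -3.99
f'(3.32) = -68.13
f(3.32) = -81.83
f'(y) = -6*y^2 - 2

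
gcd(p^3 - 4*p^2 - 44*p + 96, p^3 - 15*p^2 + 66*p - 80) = p^2 - 10*p + 16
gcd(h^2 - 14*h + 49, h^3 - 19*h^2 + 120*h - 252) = h - 7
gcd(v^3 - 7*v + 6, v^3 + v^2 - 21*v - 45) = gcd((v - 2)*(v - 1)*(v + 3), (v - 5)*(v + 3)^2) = v + 3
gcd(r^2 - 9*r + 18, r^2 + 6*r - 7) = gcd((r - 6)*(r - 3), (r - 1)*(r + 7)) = 1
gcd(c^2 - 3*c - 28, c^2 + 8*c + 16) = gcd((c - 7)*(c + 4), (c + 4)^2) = c + 4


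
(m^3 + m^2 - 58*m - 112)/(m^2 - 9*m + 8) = (m^2 + 9*m + 14)/(m - 1)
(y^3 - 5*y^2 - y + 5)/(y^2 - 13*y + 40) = (y^2 - 1)/(y - 8)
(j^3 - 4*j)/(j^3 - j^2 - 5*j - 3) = j*(4 - j^2)/(-j^3 + j^2 + 5*j + 3)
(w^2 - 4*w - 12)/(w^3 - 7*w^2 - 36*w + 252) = (w + 2)/(w^2 - w - 42)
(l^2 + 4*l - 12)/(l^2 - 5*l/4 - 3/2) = 4*(l + 6)/(4*l + 3)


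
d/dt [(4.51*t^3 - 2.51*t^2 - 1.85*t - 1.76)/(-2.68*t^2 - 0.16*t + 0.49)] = (-12.0868*t^4 - 1.4432*t^3 + 2.0733*t^2 - 11.8934*t - 1.1881)/(7.1824*t^4 + 0.8576*t^3 - 2.6008*t^2 - 0.1568*t + 0.2401)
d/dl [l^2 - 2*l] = 2*l - 2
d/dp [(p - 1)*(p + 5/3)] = 2*p + 2/3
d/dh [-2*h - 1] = -2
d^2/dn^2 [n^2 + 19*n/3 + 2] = 2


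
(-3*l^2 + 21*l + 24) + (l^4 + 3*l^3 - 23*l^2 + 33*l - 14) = l^4 + 3*l^3 - 26*l^2 + 54*l + 10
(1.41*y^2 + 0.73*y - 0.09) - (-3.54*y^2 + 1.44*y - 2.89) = 4.95*y^2 - 0.71*y + 2.8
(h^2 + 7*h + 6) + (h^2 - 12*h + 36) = 2*h^2 - 5*h + 42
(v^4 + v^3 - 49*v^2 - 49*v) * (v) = v^5 + v^4 - 49*v^3 - 49*v^2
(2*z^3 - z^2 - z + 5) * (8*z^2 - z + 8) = 16*z^5 - 10*z^4 + 9*z^3 + 33*z^2 - 13*z + 40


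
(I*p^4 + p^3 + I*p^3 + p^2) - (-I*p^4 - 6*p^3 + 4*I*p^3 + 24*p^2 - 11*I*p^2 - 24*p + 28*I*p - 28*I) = 2*I*p^4 + 7*p^3 - 3*I*p^3 - 23*p^2 + 11*I*p^2 + 24*p - 28*I*p + 28*I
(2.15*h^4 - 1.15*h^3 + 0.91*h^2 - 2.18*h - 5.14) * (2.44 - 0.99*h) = -2.1285*h^5 + 6.3845*h^4 - 3.7069*h^3 + 4.3786*h^2 - 0.230600000000001*h - 12.5416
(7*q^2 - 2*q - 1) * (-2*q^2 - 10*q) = -14*q^4 - 66*q^3 + 22*q^2 + 10*q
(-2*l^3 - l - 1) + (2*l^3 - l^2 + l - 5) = -l^2 - 6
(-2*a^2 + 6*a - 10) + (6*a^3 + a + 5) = 6*a^3 - 2*a^2 + 7*a - 5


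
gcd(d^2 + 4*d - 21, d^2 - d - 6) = d - 3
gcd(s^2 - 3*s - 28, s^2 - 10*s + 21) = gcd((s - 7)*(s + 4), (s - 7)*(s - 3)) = s - 7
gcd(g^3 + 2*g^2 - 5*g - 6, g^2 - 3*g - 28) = 1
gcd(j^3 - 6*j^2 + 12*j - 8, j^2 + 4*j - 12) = j - 2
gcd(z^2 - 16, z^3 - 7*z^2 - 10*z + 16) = 1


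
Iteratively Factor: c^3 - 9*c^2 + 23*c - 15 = (c - 3)*(c^2 - 6*c + 5) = (c - 3)*(c - 1)*(c - 5)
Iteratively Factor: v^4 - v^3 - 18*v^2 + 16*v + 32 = (v + 1)*(v^3 - 2*v^2 - 16*v + 32) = (v - 2)*(v + 1)*(v^2 - 16) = (v - 4)*(v - 2)*(v + 1)*(v + 4)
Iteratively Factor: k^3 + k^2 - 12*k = (k - 3)*(k^2 + 4*k) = (k - 3)*(k + 4)*(k)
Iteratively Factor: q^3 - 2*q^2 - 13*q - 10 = (q + 2)*(q^2 - 4*q - 5) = (q + 1)*(q + 2)*(q - 5)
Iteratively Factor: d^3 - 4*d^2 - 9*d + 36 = (d - 3)*(d^2 - d - 12) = (d - 3)*(d + 3)*(d - 4)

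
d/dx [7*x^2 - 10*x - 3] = 14*x - 10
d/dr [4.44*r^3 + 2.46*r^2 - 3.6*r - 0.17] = 13.32*r^2 + 4.92*r - 3.6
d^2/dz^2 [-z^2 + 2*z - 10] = -2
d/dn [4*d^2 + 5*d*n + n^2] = 5*d + 2*n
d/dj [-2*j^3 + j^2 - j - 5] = -6*j^2 + 2*j - 1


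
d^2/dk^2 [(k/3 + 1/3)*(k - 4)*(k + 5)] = 2*k + 4/3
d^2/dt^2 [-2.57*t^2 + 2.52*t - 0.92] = -5.14000000000000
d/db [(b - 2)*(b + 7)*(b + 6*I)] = 3*b^2 + b*(10 + 12*I) - 14 + 30*I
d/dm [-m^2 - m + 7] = -2*m - 1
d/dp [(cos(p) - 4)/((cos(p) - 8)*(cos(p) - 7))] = (cos(p)^2 - 8*cos(p) + 4)*sin(p)/((cos(p) - 8)^2*(cos(p) - 7)^2)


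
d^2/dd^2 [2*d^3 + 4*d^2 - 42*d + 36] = 12*d + 8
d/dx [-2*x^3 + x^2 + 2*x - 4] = -6*x^2 + 2*x + 2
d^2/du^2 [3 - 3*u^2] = -6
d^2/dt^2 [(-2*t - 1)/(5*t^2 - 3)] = 10*(-20*t^2*(2*t + 1) + (6*t + 1)*(5*t^2 - 3))/(5*t^2 - 3)^3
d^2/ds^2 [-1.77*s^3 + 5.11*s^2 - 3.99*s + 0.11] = 10.22 - 10.62*s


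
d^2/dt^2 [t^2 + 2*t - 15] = 2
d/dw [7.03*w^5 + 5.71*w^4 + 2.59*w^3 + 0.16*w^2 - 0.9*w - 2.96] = 35.15*w^4 + 22.84*w^3 + 7.77*w^2 + 0.32*w - 0.9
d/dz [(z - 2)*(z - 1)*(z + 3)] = 3*z^2 - 7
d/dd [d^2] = 2*d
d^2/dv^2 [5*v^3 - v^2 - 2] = 30*v - 2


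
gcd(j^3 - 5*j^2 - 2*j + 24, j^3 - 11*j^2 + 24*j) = j - 3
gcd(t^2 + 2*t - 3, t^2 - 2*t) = 1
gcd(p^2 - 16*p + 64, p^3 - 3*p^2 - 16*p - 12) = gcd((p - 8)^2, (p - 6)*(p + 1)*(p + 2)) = 1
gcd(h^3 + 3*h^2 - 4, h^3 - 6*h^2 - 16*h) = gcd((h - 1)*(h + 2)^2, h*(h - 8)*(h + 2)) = h + 2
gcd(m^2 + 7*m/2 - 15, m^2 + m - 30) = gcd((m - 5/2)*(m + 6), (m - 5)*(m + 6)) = m + 6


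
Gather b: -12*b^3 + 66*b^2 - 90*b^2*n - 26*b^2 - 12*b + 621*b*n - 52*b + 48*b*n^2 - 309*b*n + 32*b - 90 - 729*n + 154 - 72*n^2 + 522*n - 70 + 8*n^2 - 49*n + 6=-12*b^3 + b^2*(40 - 90*n) + b*(48*n^2 + 312*n - 32) - 64*n^2 - 256*n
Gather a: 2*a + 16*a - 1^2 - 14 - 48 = 18*a - 63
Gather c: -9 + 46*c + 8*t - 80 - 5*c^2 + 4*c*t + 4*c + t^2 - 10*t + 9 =-5*c^2 + c*(4*t + 50) + t^2 - 2*t - 80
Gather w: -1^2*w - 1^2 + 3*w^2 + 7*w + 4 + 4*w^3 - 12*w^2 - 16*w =4*w^3 - 9*w^2 - 10*w + 3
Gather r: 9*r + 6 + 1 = 9*r + 7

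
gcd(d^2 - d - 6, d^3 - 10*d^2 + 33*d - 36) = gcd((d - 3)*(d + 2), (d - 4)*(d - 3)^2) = d - 3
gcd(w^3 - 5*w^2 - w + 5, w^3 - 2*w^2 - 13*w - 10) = w^2 - 4*w - 5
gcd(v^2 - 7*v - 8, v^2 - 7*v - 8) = v^2 - 7*v - 8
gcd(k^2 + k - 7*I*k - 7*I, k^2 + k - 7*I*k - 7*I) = k^2 + k*(1 - 7*I) - 7*I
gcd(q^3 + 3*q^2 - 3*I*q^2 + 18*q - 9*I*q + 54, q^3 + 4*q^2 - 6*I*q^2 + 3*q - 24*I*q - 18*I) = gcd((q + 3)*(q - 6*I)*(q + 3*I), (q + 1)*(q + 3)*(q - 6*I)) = q^2 + q*(3 - 6*I) - 18*I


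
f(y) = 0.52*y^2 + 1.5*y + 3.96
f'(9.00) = 10.86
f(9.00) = 59.58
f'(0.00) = 1.50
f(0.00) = 3.96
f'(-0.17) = 1.32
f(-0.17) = 3.72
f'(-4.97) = -3.67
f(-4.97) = 9.35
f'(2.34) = 3.93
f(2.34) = 10.32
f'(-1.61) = -0.17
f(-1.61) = 2.89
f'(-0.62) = 0.86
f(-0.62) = 3.23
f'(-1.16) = 0.29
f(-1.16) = 2.92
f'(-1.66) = -0.23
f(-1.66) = 2.90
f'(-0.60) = 0.88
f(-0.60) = 3.25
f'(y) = 1.04*y + 1.5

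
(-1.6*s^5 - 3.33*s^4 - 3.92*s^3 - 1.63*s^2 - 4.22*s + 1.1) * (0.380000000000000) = -0.608*s^5 - 1.2654*s^4 - 1.4896*s^3 - 0.6194*s^2 - 1.6036*s + 0.418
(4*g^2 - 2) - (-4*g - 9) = 4*g^2 + 4*g + 7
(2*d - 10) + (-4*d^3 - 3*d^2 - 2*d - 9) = -4*d^3 - 3*d^2 - 19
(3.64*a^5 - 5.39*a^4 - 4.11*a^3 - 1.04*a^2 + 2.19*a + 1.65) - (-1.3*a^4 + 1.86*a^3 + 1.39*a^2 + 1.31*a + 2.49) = 3.64*a^5 - 4.09*a^4 - 5.97*a^3 - 2.43*a^2 + 0.88*a - 0.84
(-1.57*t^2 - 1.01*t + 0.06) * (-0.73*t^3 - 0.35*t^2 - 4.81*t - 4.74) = 1.1461*t^5 + 1.2868*t^4 + 7.8614*t^3 + 12.2789*t^2 + 4.4988*t - 0.2844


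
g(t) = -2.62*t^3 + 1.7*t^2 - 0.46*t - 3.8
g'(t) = -7.86*t^2 + 3.4*t - 0.46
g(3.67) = -112.10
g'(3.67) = -93.85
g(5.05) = -300.19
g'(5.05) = -183.74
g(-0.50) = -2.82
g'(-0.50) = -4.12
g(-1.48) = 9.10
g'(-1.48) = -22.71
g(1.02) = -5.28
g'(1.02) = -5.17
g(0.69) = -4.17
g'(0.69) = -1.86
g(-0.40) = -3.18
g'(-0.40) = -3.08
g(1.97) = -18.14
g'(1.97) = -24.27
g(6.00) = -511.28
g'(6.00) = -263.02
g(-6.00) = 626.08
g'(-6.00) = -303.82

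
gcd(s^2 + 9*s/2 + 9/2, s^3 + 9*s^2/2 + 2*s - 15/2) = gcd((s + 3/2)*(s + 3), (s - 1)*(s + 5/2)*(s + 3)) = s + 3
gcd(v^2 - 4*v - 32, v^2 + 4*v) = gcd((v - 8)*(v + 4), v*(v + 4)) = v + 4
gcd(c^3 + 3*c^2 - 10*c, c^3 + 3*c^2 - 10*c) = c^3 + 3*c^2 - 10*c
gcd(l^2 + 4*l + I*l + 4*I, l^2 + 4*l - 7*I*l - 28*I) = l + 4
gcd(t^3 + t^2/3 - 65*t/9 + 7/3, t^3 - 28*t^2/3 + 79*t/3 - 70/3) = t - 7/3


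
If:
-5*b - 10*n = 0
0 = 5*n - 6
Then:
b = -12/5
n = 6/5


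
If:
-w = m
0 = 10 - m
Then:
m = 10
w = -10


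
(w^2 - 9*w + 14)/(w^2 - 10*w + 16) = (w - 7)/(w - 8)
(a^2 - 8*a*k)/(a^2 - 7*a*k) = (a - 8*k)/(a - 7*k)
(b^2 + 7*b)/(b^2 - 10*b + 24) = b*(b + 7)/(b^2 - 10*b + 24)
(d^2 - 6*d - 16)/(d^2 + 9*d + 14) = (d - 8)/(d + 7)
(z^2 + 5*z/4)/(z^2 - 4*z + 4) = z*(4*z + 5)/(4*(z^2 - 4*z + 4))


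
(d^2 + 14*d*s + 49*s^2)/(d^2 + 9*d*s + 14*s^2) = (d + 7*s)/(d + 2*s)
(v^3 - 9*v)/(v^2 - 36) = v*(v^2 - 9)/(v^2 - 36)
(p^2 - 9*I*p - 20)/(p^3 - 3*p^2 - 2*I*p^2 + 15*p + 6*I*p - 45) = (p - 4*I)/(p^2 + 3*p*(-1 + I) - 9*I)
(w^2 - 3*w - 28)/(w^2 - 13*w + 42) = (w + 4)/(w - 6)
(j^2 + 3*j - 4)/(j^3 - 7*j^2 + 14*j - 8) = (j + 4)/(j^2 - 6*j + 8)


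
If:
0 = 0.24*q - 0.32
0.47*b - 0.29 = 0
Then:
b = 0.62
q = 1.33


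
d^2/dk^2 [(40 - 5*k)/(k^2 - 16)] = 10*(4*k^2*(8 - k) + (3*k - 8)*(k^2 - 16))/(k^2 - 16)^3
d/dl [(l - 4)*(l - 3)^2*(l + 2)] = 4*l^3 - 24*l^2 + 26*l + 30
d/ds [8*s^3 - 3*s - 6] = 24*s^2 - 3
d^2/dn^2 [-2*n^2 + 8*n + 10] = -4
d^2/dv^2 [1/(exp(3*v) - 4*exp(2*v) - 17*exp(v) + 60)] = ((-9*exp(2*v) + 16*exp(v) + 17)*(exp(3*v) - 4*exp(2*v) - 17*exp(v) + 60) + 2*(-3*exp(2*v) + 8*exp(v) + 17)^2*exp(v))*exp(v)/(exp(3*v) - 4*exp(2*v) - 17*exp(v) + 60)^3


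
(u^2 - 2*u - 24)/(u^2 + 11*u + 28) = (u - 6)/(u + 7)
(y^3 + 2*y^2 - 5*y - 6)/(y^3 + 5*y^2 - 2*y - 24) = (y + 1)/(y + 4)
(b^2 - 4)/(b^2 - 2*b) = (b + 2)/b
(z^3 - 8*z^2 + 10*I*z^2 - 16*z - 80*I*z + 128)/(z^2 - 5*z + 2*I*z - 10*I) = (z^2 + 8*z*(-1 + I) - 64*I)/(z - 5)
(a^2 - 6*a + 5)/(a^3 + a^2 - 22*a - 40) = (a - 1)/(a^2 + 6*a + 8)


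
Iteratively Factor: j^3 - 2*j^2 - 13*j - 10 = (j + 2)*(j^2 - 4*j - 5) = (j - 5)*(j + 2)*(j + 1)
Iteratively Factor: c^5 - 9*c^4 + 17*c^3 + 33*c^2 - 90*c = (c - 3)*(c^4 - 6*c^3 - c^2 + 30*c) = (c - 5)*(c - 3)*(c^3 - c^2 - 6*c) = c*(c - 5)*(c - 3)*(c^2 - c - 6) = c*(c - 5)*(c - 3)*(c + 2)*(c - 3)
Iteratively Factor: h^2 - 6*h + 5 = (h - 1)*(h - 5)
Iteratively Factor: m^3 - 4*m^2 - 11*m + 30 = (m - 5)*(m^2 + m - 6) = (m - 5)*(m - 2)*(m + 3)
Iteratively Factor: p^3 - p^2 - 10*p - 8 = (p + 1)*(p^2 - 2*p - 8) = (p - 4)*(p + 1)*(p + 2)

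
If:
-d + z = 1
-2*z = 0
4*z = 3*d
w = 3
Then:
No Solution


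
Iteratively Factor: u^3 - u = (u + 1)*(u^2 - u) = u*(u + 1)*(u - 1)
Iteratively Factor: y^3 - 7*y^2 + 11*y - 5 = (y - 1)*(y^2 - 6*y + 5) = (y - 1)^2*(y - 5)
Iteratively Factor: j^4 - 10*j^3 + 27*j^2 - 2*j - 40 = (j - 2)*(j^3 - 8*j^2 + 11*j + 20) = (j - 5)*(j - 2)*(j^2 - 3*j - 4) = (j - 5)*(j - 2)*(j + 1)*(j - 4)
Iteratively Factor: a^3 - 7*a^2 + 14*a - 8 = (a - 2)*(a^2 - 5*a + 4) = (a - 4)*(a - 2)*(a - 1)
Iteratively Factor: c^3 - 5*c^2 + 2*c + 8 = (c - 2)*(c^2 - 3*c - 4) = (c - 2)*(c + 1)*(c - 4)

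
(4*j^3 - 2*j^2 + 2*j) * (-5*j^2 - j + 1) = -20*j^5 + 6*j^4 - 4*j^3 - 4*j^2 + 2*j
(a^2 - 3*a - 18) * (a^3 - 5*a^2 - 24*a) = a^5 - 8*a^4 - 27*a^3 + 162*a^2 + 432*a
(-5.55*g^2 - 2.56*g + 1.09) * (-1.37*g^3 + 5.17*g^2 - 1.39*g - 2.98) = 7.6035*g^5 - 25.1863*g^4 - 7.014*g^3 + 25.7327*g^2 + 6.1137*g - 3.2482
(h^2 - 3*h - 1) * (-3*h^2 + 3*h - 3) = -3*h^4 + 12*h^3 - 9*h^2 + 6*h + 3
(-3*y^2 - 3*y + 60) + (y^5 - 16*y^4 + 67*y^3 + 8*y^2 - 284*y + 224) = y^5 - 16*y^4 + 67*y^3 + 5*y^2 - 287*y + 284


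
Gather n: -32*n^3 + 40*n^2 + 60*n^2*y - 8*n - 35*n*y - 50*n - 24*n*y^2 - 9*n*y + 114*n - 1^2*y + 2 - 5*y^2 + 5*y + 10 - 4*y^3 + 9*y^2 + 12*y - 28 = -32*n^3 + n^2*(60*y + 40) + n*(-24*y^2 - 44*y + 56) - 4*y^3 + 4*y^2 + 16*y - 16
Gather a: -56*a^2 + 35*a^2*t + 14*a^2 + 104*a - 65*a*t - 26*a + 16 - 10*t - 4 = a^2*(35*t - 42) + a*(78 - 65*t) - 10*t + 12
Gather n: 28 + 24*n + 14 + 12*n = 36*n + 42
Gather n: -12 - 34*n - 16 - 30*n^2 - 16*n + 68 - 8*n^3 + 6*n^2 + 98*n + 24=-8*n^3 - 24*n^2 + 48*n + 64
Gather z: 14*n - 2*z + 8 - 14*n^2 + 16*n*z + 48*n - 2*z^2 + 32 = -14*n^2 + 62*n - 2*z^2 + z*(16*n - 2) + 40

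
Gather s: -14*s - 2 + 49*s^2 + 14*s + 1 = 49*s^2 - 1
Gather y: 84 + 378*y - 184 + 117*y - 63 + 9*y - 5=504*y - 168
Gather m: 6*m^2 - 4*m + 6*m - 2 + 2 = 6*m^2 + 2*m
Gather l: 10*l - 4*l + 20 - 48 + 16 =6*l - 12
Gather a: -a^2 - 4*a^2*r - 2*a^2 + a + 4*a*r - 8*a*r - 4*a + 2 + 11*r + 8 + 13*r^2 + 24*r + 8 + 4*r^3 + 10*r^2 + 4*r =a^2*(-4*r - 3) + a*(-4*r - 3) + 4*r^3 + 23*r^2 + 39*r + 18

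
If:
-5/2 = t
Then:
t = -5/2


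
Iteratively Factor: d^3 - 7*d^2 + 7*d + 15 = (d - 3)*(d^2 - 4*d - 5) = (d - 5)*(d - 3)*(d + 1)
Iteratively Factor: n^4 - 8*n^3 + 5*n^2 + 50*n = (n - 5)*(n^3 - 3*n^2 - 10*n) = (n - 5)*(n + 2)*(n^2 - 5*n) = n*(n - 5)*(n + 2)*(n - 5)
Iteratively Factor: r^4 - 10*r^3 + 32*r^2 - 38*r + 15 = (r - 1)*(r^3 - 9*r^2 + 23*r - 15) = (r - 3)*(r - 1)*(r^2 - 6*r + 5) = (r - 5)*(r - 3)*(r - 1)*(r - 1)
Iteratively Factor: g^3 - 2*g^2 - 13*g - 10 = (g - 5)*(g^2 + 3*g + 2) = (g - 5)*(g + 1)*(g + 2)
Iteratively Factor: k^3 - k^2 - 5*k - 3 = (k + 1)*(k^2 - 2*k - 3) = (k - 3)*(k + 1)*(k + 1)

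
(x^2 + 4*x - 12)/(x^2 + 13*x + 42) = (x - 2)/(x + 7)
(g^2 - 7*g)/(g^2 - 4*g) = (g - 7)/(g - 4)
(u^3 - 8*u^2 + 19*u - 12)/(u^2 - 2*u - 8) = (u^2 - 4*u + 3)/(u + 2)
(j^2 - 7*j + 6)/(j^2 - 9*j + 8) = (j - 6)/(j - 8)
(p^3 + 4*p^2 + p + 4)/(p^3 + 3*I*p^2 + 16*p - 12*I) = (p^2 + p*(4 + I) + 4*I)/(p^2 + 4*I*p + 12)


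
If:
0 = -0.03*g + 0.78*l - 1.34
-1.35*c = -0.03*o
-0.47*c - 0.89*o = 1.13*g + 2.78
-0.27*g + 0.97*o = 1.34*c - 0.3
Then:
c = -0.02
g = -1.80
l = 1.65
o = -0.83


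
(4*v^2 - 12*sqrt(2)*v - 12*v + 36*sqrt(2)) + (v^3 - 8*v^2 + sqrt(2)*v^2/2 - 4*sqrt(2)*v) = v^3 - 4*v^2 + sqrt(2)*v^2/2 - 16*sqrt(2)*v - 12*v + 36*sqrt(2)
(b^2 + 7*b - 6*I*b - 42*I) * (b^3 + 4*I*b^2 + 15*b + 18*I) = b^5 + 7*b^4 - 2*I*b^4 + 39*b^3 - 14*I*b^3 + 273*b^2 - 72*I*b^2 + 108*b - 504*I*b + 756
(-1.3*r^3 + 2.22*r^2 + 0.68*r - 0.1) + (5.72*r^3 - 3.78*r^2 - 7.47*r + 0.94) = 4.42*r^3 - 1.56*r^2 - 6.79*r + 0.84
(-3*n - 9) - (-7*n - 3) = 4*n - 6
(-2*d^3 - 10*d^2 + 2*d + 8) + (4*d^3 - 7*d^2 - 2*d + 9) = 2*d^3 - 17*d^2 + 17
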